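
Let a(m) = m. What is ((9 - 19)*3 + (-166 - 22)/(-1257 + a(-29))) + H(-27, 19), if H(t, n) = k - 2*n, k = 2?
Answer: -42344/643 ≈ -65.854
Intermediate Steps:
H(t, n) = 2 - 2*n
((9 - 19)*3 + (-166 - 22)/(-1257 + a(-29))) + H(-27, 19) = ((9 - 19)*3 + (-166 - 22)/(-1257 - 29)) + (2 - 2*19) = (-10*3 - 188/(-1286)) + (2 - 38) = (-30 - 188*(-1/1286)) - 36 = (-30 + 94/643) - 36 = -19196/643 - 36 = -42344/643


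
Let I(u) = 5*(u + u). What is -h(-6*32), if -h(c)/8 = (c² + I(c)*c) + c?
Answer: 3242496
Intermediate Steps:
I(u) = 10*u (I(u) = 5*(2*u) = 10*u)
h(c) = -88*c² - 8*c (h(c) = -8*((c² + (10*c)*c) + c) = -8*((c² + 10*c²) + c) = -8*(11*c² + c) = -8*(c + 11*c²) = -88*c² - 8*c)
-h(-6*32) = -(-8)*(-6*32)*(1 + 11*(-6*32)) = -(-8)*(-192)*(1 + 11*(-192)) = -(-8)*(-192)*(1 - 2112) = -(-8)*(-192)*(-2111) = -1*(-3242496) = 3242496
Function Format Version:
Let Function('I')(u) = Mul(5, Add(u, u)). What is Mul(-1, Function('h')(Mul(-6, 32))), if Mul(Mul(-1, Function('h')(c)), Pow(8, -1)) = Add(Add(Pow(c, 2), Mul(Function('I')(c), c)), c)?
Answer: 3242496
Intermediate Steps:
Function('I')(u) = Mul(10, u) (Function('I')(u) = Mul(5, Mul(2, u)) = Mul(10, u))
Function('h')(c) = Add(Mul(-88, Pow(c, 2)), Mul(-8, c)) (Function('h')(c) = Mul(-8, Add(Add(Pow(c, 2), Mul(Mul(10, c), c)), c)) = Mul(-8, Add(Add(Pow(c, 2), Mul(10, Pow(c, 2))), c)) = Mul(-8, Add(Mul(11, Pow(c, 2)), c)) = Mul(-8, Add(c, Mul(11, Pow(c, 2)))) = Add(Mul(-88, Pow(c, 2)), Mul(-8, c)))
Mul(-1, Function('h')(Mul(-6, 32))) = Mul(-1, Mul(-8, Mul(-6, 32), Add(1, Mul(11, Mul(-6, 32))))) = Mul(-1, Mul(-8, -192, Add(1, Mul(11, -192)))) = Mul(-1, Mul(-8, -192, Add(1, -2112))) = Mul(-1, Mul(-8, -192, -2111)) = Mul(-1, -3242496) = 3242496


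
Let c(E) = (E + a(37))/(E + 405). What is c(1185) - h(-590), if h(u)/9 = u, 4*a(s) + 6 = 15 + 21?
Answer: 21243/4 ≈ 5310.8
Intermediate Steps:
a(s) = 15/2 (a(s) = -3/2 + (15 + 21)/4 = -3/2 + (¼)*36 = -3/2 + 9 = 15/2)
h(u) = 9*u
c(E) = (15/2 + E)/(405 + E) (c(E) = (E + 15/2)/(E + 405) = (15/2 + E)/(405 + E))
c(1185) - h(-590) = (15/2 + 1185)/(405 + 1185) - 9*(-590) = (2385/2)/1590 - 1*(-5310) = (1/1590)*(2385/2) + 5310 = ¾ + 5310 = 21243/4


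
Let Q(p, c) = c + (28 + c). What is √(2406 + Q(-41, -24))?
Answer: √2386 ≈ 48.847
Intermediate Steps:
Q(p, c) = 28 + 2*c
√(2406 + Q(-41, -24)) = √(2406 + (28 + 2*(-24))) = √(2406 + (28 - 48)) = √(2406 - 20) = √2386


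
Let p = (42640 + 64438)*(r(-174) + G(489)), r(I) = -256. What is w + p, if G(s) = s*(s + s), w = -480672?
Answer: 51181304236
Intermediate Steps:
G(s) = 2*s² (G(s) = s*(2*s) = 2*s²)
p = 51181784908 (p = (42640 + 64438)*(-256 + 2*489²) = 107078*(-256 + 2*239121) = 107078*(-256 + 478242) = 107078*477986 = 51181784908)
w + p = -480672 + 51181784908 = 51181304236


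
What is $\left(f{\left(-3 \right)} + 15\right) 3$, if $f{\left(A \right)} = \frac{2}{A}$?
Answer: $43$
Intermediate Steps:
$\left(f{\left(-3 \right)} + 15\right) 3 = \left(\frac{2}{-3} + 15\right) 3 = \left(2 \left(- \frac{1}{3}\right) + 15\right) 3 = \left(- \frac{2}{3} + 15\right) 3 = \frac{43}{3} \cdot 3 = 43$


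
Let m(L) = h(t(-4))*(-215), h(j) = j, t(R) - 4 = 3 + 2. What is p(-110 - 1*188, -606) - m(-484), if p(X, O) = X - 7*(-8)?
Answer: 1693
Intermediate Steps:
t(R) = 9 (t(R) = 4 + (3 + 2) = 4 + 5 = 9)
p(X, O) = 56 + X (p(X, O) = X + 56 = 56 + X)
m(L) = -1935 (m(L) = 9*(-215) = -1935)
p(-110 - 1*188, -606) - m(-484) = (56 + (-110 - 1*188)) - 1*(-1935) = (56 + (-110 - 188)) + 1935 = (56 - 298) + 1935 = -242 + 1935 = 1693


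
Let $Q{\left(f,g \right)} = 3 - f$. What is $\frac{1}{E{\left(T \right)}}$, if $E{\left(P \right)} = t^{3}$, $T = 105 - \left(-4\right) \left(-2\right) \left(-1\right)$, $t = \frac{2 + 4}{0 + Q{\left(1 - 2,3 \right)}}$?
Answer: $\frac{8}{27} \approx 0.2963$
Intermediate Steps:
$t = \frac{3}{2}$ ($t = \frac{2 + 4}{0 + \left(3 - \left(1 - 2\right)\right)} = \frac{6}{0 + \left(3 - -1\right)} = \frac{6}{0 + \left(3 + 1\right)} = \frac{6}{0 + 4} = \frac{6}{4} = 6 \cdot \frac{1}{4} = \frac{3}{2} \approx 1.5$)
$T = 113$ ($T = 105 - 8 \left(-1\right) = 105 - -8 = 105 + 8 = 113$)
$E{\left(P \right)} = \frac{27}{8}$ ($E{\left(P \right)} = \left(\frac{3}{2}\right)^{3} = \frac{27}{8}$)
$\frac{1}{E{\left(T \right)}} = \frac{1}{\frac{27}{8}} = \frac{8}{27}$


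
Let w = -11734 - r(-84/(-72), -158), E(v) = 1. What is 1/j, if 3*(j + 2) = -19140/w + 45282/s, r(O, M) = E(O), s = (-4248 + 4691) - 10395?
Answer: -11678672/34720777 ≈ -0.33636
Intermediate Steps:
s = -9952 (s = 443 - 10395 = -9952)
r(O, M) = 1
w = -11735 (w = -11734 - 1*1 = -11734 - 1 = -11735)
j = -34720777/11678672 (j = -2 + (-19140/(-11735) + 45282/(-9952))/3 = -2 + (-19140*(-1/11735) + 45282*(-1/9952))/3 = -2 + (3828/2347 - 22641/4976)/3 = -2 + (⅓)*(-34090299/11678672) = -2 - 11363433/11678672 = -34720777/11678672 ≈ -2.9730)
1/j = 1/(-34720777/11678672) = -11678672/34720777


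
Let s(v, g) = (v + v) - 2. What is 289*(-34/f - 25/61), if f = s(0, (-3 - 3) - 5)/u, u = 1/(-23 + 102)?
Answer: -271082/4819 ≈ -56.253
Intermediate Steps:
u = 1/79 ≈ 0.012658
s(v, g) = -2 + 2*v (s(v, g) = 2*v - 2 = -2 + 2*v)
f = -158 (f = (-2 + 2*0)/(1/79) = (-2 + 0)*79 = -2*79 = -158)
289*(-34/f - 25/61) = 289*(-34/(-158) - 25/61) = 289*(-34*(-1/158) - 25*1/61) = 289*(17/79 - 25/61) = 289*(-938/4819) = -271082/4819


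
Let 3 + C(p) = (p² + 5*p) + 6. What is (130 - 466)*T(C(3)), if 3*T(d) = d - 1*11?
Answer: -1792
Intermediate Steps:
C(p) = 3 + p² + 5*p (C(p) = -3 + ((p² + 5*p) + 6) = -3 + (6 + p² + 5*p) = 3 + p² + 5*p)
T(d) = -11/3 + d/3 (T(d) = (d - 1*11)/3 = (d - 11)/3 = (-11 + d)/3 = -11/3 + d/3)
(130 - 466)*T(C(3)) = (130 - 466)*(-11/3 + (3 + 3² + 5*3)/3) = -336*(-11/3 + (3 + 9 + 15)/3) = -336*(-11/3 + (⅓)*27) = -336*(-11/3 + 9) = -336*16/3 = -1792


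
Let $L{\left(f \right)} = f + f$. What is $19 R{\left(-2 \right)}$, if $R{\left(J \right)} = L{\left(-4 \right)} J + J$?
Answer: $266$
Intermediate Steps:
$L{\left(f \right)} = 2 f$
$R{\left(J \right)} = - 7 J$ ($R{\left(J \right)} = 2 \left(-4\right) J + J = - 8 J + J = - 7 J$)
$19 R{\left(-2 \right)} = 19 \left(\left(-7\right) \left(-2\right)\right) = 19 \cdot 14 = 266$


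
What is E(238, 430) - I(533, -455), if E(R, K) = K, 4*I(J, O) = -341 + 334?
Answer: 1727/4 ≈ 431.75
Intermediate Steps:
I(J, O) = -7/4 (I(J, O) = (-341 + 334)/4 = (¼)*(-7) = -7/4)
E(238, 430) - I(533, -455) = 430 - 1*(-7/4) = 430 + 7/4 = 1727/4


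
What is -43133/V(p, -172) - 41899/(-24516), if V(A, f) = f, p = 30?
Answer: 133081907/527094 ≈ 252.48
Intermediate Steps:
-43133/V(p, -172) - 41899/(-24516) = -43133/(-172) - 41899/(-24516) = -43133*(-1/172) - 41899*(-1/24516) = 43133/172 + 41899/24516 = 133081907/527094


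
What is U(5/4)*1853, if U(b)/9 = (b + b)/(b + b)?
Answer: 16677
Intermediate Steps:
U(b) = 9 (U(b) = 9*((b + b)/(b + b)) = 9*((2*b)/((2*b))) = 9*((2*b)*(1/(2*b))) = 9*1 = 9)
U(5/4)*1853 = 9*1853 = 16677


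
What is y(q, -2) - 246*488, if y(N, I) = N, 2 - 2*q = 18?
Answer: -120056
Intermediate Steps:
q = -8 (q = 1 - ½*18 = 1 - 9 = -8)
y(q, -2) - 246*488 = -8 - 246*488 = -8 - 120048 = -120056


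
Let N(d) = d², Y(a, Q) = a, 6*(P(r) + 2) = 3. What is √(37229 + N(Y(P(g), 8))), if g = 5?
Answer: 5*√5957/2 ≈ 192.95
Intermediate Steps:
P(r) = -3/2 (P(r) = -2 + (⅙)*3 = -2 + ½ = -3/2)
√(37229 + N(Y(P(g), 8))) = √(37229 + (-3/2)²) = √(37229 + 9/4) = √(148925/4) = 5*√5957/2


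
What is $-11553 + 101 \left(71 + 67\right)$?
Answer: $2385$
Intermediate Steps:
$-11553 + 101 \left(71 + 67\right) = -11553 + 101 \cdot 138 = -11553 + 13938 = 2385$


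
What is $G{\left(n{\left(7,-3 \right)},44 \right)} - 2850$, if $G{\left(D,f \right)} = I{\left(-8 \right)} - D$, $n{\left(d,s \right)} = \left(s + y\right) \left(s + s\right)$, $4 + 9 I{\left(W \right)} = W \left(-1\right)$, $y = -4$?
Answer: $- \frac{26024}{9} \approx -2891.6$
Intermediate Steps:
$I{\left(W \right)} = - \frac{4}{9} - \frac{W}{9}$ ($I{\left(W \right)} = - \frac{4}{9} + \frac{W \left(-1\right)}{9} = - \frac{4}{9} + \frac{\left(-1\right) W}{9} = - \frac{4}{9} - \frac{W}{9}$)
$n{\left(d,s \right)} = 2 s \left(-4 + s\right)$ ($n{\left(d,s \right)} = \left(s - 4\right) \left(s + s\right) = \left(-4 + s\right) 2 s = 2 s \left(-4 + s\right)$)
$G{\left(D,f \right)} = \frac{4}{9} - D$ ($G{\left(D,f \right)} = \left(- \frac{4}{9} - - \frac{8}{9}\right) - D = \left(- \frac{4}{9} + \frac{8}{9}\right) - D = \frac{4}{9} - D$)
$G{\left(n{\left(7,-3 \right)},44 \right)} - 2850 = \left(\frac{4}{9} - 2 \left(-3\right) \left(-4 - 3\right)\right) - 2850 = \left(\frac{4}{9} - 2 \left(-3\right) \left(-7\right)\right) - 2850 = \left(\frac{4}{9} - 42\right) - 2850 = - \frac{374}{9} - 2850 = - \frac{26024}{9}$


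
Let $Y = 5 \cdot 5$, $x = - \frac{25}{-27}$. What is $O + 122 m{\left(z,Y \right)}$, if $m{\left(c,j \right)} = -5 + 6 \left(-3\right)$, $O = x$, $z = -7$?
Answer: $- \frac{75737}{27} \approx -2805.1$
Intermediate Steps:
$x = \frac{25}{27}$ ($x = \left(-25\right) \left(- \frac{1}{27}\right) = \frac{25}{27} \approx 0.92593$)
$Y = 25$
$O = \frac{25}{27} \approx 0.92593$
$m{\left(c,j \right)} = -23$ ($m{\left(c,j \right)} = -5 - 18 = -23$)
$O + 122 m{\left(z,Y \right)} = \frac{25}{27} + 122 \left(-23\right) = \frac{25}{27} - 2806 = - \frac{75737}{27}$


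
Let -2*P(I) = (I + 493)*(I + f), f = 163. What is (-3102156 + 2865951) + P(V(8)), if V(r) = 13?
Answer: -280733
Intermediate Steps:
P(I) = -(163 + I)*(493 + I)/2 (P(I) = -(I + 493)*(I + 163)/2 = -(493 + I)*(163 + I)/2 = -(163 + I)*(493 + I)/2)
(-3102156 + 2865951) + P(V(8)) = (-3102156 + 2865951) + (-80359/2 - 328*13 - ½*13²) = -236205 + (-80359/2 - 4264 - ½*169) = -236205 + (-80359/2 - 4264 - 169/2) = -236205 - 44528 = -280733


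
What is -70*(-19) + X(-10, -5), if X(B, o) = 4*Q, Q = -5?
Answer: 1310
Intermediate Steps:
X(B, o) = -20 (X(B, o) = 4*(-5) = -20)
-70*(-19) + X(-10, -5) = -70*(-19) - 20 = 1330 - 20 = 1310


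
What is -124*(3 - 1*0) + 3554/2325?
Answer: -861346/2325 ≈ -370.47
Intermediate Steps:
-124*(3 - 1*0) + 3554/2325 = -124*(3 + 0) + 3554*(1/2325) = -124*3 + 3554/2325 = -372 + 3554/2325 = -861346/2325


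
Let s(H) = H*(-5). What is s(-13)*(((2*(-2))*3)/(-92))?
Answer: 195/23 ≈ 8.4783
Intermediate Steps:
s(H) = -5*H
s(-13)*(((2*(-2))*3)/(-92)) = (-5*(-13))*(((2*(-2))*3)/(-92)) = 65*(-4*3*(-1/92)) = 65*(-12*(-1/92)) = 65*(3/23) = 195/23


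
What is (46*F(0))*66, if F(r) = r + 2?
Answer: 6072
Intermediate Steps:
F(r) = 2 + r
(46*F(0))*66 = (46*(2 + 0))*66 = (46*2)*66 = 92*66 = 6072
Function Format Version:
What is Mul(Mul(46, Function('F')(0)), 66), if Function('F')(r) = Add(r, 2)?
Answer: 6072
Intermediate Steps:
Function('F')(r) = Add(2, r)
Mul(Mul(46, Function('F')(0)), 66) = Mul(Mul(46, Add(2, 0)), 66) = Mul(Mul(46, 2), 66) = Mul(92, 66) = 6072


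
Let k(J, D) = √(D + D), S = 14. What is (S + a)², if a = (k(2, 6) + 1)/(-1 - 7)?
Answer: 12333/64 - 111*√3/16 ≈ 180.69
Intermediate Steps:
k(J, D) = √2*√D (k(J, D) = √(2*D) = √2*√D)
a = -⅛ - √3/4 (a = (√2*√6 + 1)/(-1 - 7) = (2*√3 + 1)/(-8) = (1 + 2*√3)*(-⅛) = -⅛ - √3/4 ≈ -0.55801)
(S + a)² = (14 + (-⅛ - √3/4))² = (111/8 - √3/4)²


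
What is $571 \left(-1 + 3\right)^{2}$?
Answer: $2284$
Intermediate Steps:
$571 \left(-1 + 3\right)^{2} = 571 \cdot 2^{2} = 571 \cdot 4 = 2284$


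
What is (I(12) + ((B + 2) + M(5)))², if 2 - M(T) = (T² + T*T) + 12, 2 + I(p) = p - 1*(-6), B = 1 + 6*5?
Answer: 121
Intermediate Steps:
B = 31 (B = 1 + 30 = 31)
I(p) = 4 + p (I(p) = -2 + (p - 1*(-6)) = -2 + (p + 6) = -2 + (6 + p) = 4 + p)
M(T) = -10 - 2*T² (M(T) = 2 - ((T² + T*T) + 12) = 2 - ((T² + T²) + 12) = 2 - (2*T² + 12) = 2 - (12 + 2*T²) = 2 + (-12 - 2*T²) = -10 - 2*T²)
(I(12) + ((B + 2) + M(5)))² = ((4 + 12) + ((31 + 2) + (-10 - 2*5²)))² = (16 + (33 + (-10 - 2*25)))² = (16 + (33 + (-10 - 50)))² = (16 + (33 - 60))² = (16 - 27)² = (-11)² = 121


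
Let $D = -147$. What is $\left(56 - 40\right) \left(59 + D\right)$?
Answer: $-1408$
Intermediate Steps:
$\left(56 - 40\right) \left(59 + D\right) = \left(56 - 40\right) \left(59 - 147\right) = \left(56 - 40\right) \left(-88\right) = 16 \left(-88\right) = -1408$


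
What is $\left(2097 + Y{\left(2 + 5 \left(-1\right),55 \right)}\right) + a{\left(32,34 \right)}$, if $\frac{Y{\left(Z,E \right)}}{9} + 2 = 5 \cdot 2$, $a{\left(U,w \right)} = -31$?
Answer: $2138$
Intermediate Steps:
$Y{\left(Z,E \right)} = 72$ ($Y{\left(Z,E \right)} = -18 + 9 \cdot 5 \cdot 2 = -18 + 9 \cdot 10 = -18 + 90 = 72$)
$\left(2097 + Y{\left(2 + 5 \left(-1\right),55 \right)}\right) + a{\left(32,34 \right)} = \left(2097 + 72\right) - 31 = 2169 - 31 = 2138$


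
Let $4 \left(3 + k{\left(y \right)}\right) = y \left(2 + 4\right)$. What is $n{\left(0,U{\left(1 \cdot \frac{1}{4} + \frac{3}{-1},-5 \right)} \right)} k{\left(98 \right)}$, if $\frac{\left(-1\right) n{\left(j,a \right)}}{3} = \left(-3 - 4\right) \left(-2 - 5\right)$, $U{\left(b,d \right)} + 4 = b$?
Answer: $-21168$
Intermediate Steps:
$U{\left(b,d \right)} = -4 + b$
$k{\left(y \right)} = -3 + \frac{3 y}{2}$ ($k{\left(y \right)} = -3 + \frac{y \left(2 + 4\right)}{4} = -3 + \frac{y 6}{4} = -3 + \frac{6 y}{4} = -3 + \frac{3 y}{2}$)
$n{\left(j,a \right)} = -147$ ($n{\left(j,a \right)} = - 3 \left(-3 - 4\right) \left(-2 - 5\right) = - 3 \left(\left(-7\right) \left(-7\right)\right) = \left(-3\right) 49 = -147$)
$n{\left(0,U{\left(1 \cdot \frac{1}{4} + \frac{3}{-1},-5 \right)} \right)} k{\left(98 \right)} = - 147 \left(-3 + \frac{3}{2} \cdot 98\right) = - 147 \left(-3 + 147\right) = \left(-147\right) 144 = -21168$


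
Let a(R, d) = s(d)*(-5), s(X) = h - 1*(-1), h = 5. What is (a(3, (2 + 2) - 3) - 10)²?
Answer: 1600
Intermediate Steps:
s(X) = 6 (s(X) = 5 - 1*(-1) = 5 + 1 = 6)
a(R, d) = -30 (a(R, d) = 6*(-5) = -30)
(a(3, (2 + 2) - 3) - 10)² = (-30 - 10)² = (-40)² = 1600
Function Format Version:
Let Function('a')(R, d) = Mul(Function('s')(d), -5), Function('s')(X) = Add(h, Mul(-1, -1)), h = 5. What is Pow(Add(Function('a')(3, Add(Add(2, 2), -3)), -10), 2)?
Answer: 1600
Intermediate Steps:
Function('s')(X) = 6 (Function('s')(X) = Add(5, Mul(-1, -1)) = Add(5, 1) = 6)
Function('a')(R, d) = -30 (Function('a')(R, d) = Mul(6, -5) = -30)
Pow(Add(Function('a')(3, Add(Add(2, 2), -3)), -10), 2) = Pow(Add(-30, -10), 2) = Pow(-40, 2) = 1600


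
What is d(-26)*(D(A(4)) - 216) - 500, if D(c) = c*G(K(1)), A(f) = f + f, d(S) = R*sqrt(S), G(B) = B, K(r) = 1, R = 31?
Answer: -500 - 6448*I*sqrt(26) ≈ -500.0 - 32879.0*I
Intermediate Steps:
d(S) = 31*sqrt(S)
A(f) = 2*f
D(c) = c (D(c) = c*1 = c)
d(-26)*(D(A(4)) - 216) - 500 = (31*sqrt(-26))*(2*4 - 216) - 500 = (31*(I*sqrt(26)))*(8 - 216) - 500 = (31*I*sqrt(26))*(-208) - 500 = -6448*I*sqrt(26) - 500 = -500 - 6448*I*sqrt(26)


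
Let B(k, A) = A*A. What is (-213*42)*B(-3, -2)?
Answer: -35784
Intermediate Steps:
B(k, A) = A²
(-213*42)*B(-3, -2) = -213*42*(-2)² = -8946*4 = -35784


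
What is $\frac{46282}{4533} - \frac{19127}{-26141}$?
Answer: $\frac{1296560453}{118497153} \approx 10.942$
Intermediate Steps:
$\frac{46282}{4533} - \frac{19127}{-26141} = 46282 \cdot \frac{1}{4533} - - \frac{19127}{26141} = \frac{46282}{4533} + \frac{19127}{26141} = \frac{1296560453}{118497153}$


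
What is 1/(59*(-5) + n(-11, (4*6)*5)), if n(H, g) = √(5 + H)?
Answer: -295/87031 - I*√6/87031 ≈ -0.0033896 - 2.8145e-5*I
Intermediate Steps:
1/(59*(-5) + n(-11, (4*6)*5)) = 1/(59*(-5) + √(5 - 11)) = 1/(-295 + √(-6)) = 1/(-295 + I*√6)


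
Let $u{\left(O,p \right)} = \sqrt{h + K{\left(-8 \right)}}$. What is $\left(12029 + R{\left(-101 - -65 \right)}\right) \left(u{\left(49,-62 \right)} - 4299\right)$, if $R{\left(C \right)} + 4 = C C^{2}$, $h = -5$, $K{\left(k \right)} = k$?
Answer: $148878669 - 34631 i \sqrt{13} \approx 1.4888 \cdot 10^{8} - 1.2486 \cdot 10^{5} i$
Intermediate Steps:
$R{\left(C \right)} = -4 + C^{3}$ ($R{\left(C \right)} = -4 + C C^{2} = -4 + C^{3}$)
$u{\left(O,p \right)} = i \sqrt{13}$ ($u{\left(O,p \right)} = \sqrt{-5 - 8} = \sqrt{-13} = i \sqrt{13}$)
$\left(12029 + R{\left(-101 - -65 \right)}\right) \left(u{\left(49,-62 \right)} - 4299\right) = \left(12029 + \left(-4 + \left(-101 - -65\right)^{3}\right)\right) \left(i \sqrt{13} - 4299\right) = \left(12029 + \left(-4 + \left(-101 + 65\right)^{3}\right)\right) \left(-4299 + i \sqrt{13}\right) = \left(12029 + \left(-4 + \left(-36\right)^{3}\right)\right) \left(-4299 + i \sqrt{13}\right) = \left(12029 - 46660\right) \left(-4299 + i \sqrt{13}\right) = - 34631 \left(-4299 + i \sqrt{13}\right) = 148878669 - 34631 i \sqrt{13}$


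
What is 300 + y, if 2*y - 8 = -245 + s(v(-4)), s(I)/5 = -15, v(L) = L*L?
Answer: 144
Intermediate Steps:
v(L) = L²
s(I) = -75 (s(I) = 5*(-15) = -75)
y = -156 (y = 4 + (-245 - 75)/2 = 4 + (½)*(-320) = 4 - 160 = -156)
300 + y = 300 - 156 = 144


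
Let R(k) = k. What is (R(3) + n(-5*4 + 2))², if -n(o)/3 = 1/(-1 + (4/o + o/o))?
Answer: 1089/4 ≈ 272.25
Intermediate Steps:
n(o) = -3*o/4 (n(o) = -3/(-1 + (4/o + o/o)) = -3/(-1 + (4/o + 1)) = -3/(-1 + (1 + 4/o)) = -3*o/4)
(R(3) + n(-5*4 + 2))² = (3 - 3*(-5*4 + 2)/4)² = (3 - 3*(-20 + 2)/4)² = (3 - ¾*(-18))² = (3 + 27/2)² = (33/2)² = 1089/4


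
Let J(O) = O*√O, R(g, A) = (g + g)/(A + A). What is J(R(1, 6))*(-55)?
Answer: -55*√6/36 ≈ -3.7423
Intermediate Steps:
R(g, A) = g/A (R(g, A) = (2*g)/((2*A)) = (2*g)*(1/(2*A)) = g/A)
J(O) = O^(3/2)
J(R(1, 6))*(-55) = (1/6)^(3/2)*(-55) = (1*(⅙))^(3/2)*(-55) = (⅙)^(3/2)*(-55) = (√6/36)*(-55) = -55*√6/36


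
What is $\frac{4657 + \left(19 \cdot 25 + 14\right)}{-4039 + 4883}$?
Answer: $\frac{2573}{422} \approx 6.0972$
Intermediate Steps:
$\frac{4657 + \left(19 \cdot 25 + 14\right)}{-4039 + 4883} = \frac{4657 + \left(475 + 14\right)}{844} = \left(4657 + 489\right) \frac{1}{844} = 5146 \cdot \frac{1}{844} = \frac{2573}{422}$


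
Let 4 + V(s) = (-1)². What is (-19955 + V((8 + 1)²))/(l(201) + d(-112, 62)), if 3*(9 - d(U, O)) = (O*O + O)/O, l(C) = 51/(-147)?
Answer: 977942/605 ≈ 1616.4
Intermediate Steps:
l(C) = -17/49 (l(C) = 51*(-1/147) = -17/49)
d(U, O) = 9 - (O + O²)/(3*O) (d(U, O) = 9 - (O*O + O)/(3*O) = 9 - (O² + O)/(3*O) = 9 - (O + O²)/(3*O))
V(s) = -3 (V(s) = -4 + (-1)² = -4 + 1 = -3)
(-19955 + V((8 + 1)²))/(l(201) + d(-112, 62)) = (-19955 - 3)/(-17/49 + (26/3 - ⅓*62)) = -19958/(-17/49 + (26/3 - 62/3)) = -19958/(-17/49 - 12) = -19958/(-605/49) = -19958*(-49/605) = 977942/605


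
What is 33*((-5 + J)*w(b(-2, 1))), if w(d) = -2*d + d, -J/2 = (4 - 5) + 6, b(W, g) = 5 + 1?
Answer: 2970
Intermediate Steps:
b(W, g) = 6
J = -10 (J = -2*((4 - 5) + 6) = -2*(-1 + 6) = -2*5 = -10)
w(d) = -d
33*((-5 + J)*w(b(-2, 1))) = 33*((-5 - 10)*(-1*6)) = 33*(-15*(-6)) = 33*90 = 2970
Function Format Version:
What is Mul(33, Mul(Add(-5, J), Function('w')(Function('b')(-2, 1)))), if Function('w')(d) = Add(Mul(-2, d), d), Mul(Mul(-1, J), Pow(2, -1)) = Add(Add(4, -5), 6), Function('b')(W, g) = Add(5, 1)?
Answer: 2970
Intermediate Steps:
Function('b')(W, g) = 6
J = -10 (J = Mul(-2, Add(Add(4, -5), 6)) = Mul(-2, Add(-1, 6)) = Mul(-2, 5) = -10)
Function('w')(d) = Mul(-1, d)
Mul(33, Mul(Add(-5, J), Function('w')(Function('b')(-2, 1)))) = Mul(33, Mul(Add(-5, -10), Mul(-1, 6))) = Mul(33, Mul(-15, -6)) = Mul(33, 90) = 2970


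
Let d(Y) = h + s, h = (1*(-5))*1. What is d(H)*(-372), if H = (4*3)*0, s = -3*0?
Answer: 1860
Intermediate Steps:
h = -5 (h = -5*1 = -5)
s = 0
H = 0 (H = 12*0 = 0)
d(Y) = -5 (d(Y) = -5 + 0 = -5)
d(H)*(-372) = -5*(-372) = 1860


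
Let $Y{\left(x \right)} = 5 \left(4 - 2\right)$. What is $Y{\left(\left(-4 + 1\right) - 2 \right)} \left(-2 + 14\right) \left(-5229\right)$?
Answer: $-627480$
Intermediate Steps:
$Y{\left(x \right)} = 10$ ($Y{\left(x \right)} = 5 \cdot 2 = 10$)
$Y{\left(\left(-4 + 1\right) - 2 \right)} \left(-2 + 14\right) \left(-5229\right) = 10 \left(-2 + 14\right) \left(-5229\right) = 10 \cdot 12 \left(-5229\right) = 120 \left(-5229\right) = -627480$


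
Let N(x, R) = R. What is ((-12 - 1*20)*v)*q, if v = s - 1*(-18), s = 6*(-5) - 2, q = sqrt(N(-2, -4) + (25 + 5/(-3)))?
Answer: 448*sqrt(174)/3 ≈ 1969.8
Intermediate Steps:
q = sqrt(174)/3 (q = sqrt(-4 + (25 + 5/(-3))) = sqrt(-4 + (25 + 5*(-1/3))) = sqrt(-4 + (25 - 5/3)) = sqrt(-4 + 70/3) = sqrt(58/3) = sqrt(174)/3 ≈ 4.3970)
s = -32 (s = -30 - 2 = -32)
v = -14 (v = -32 - 1*(-18) = -32 + 18 = -14)
((-12 - 1*20)*v)*q = ((-12 - 1*20)*(-14))*(sqrt(174)/3) = ((-12 - 20)*(-14))*(sqrt(174)/3) = (-32*(-14))*(sqrt(174)/3) = 448*(sqrt(174)/3) = 448*sqrt(174)/3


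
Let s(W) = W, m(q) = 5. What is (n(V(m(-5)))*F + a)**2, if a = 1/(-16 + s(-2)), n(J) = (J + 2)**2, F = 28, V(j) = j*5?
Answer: 134993782225/324 ≈ 4.1665e+8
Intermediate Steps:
V(j) = 5*j
n(J) = (2 + J)**2
a = -1/18 (a = 1/(-16 - 2) = 1/(-18) = -1/18 ≈ -0.055556)
(n(V(m(-5)))*F + a)**2 = ((2 + 5*5)**2*28 - 1/18)**2 = ((2 + 25)**2*28 - 1/18)**2 = (27**2*28 - 1/18)**2 = (729*28 - 1/18)**2 = (20412 - 1/18)**2 = (367415/18)**2 = 134993782225/324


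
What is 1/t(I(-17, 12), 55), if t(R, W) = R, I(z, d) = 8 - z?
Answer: 1/25 ≈ 0.040000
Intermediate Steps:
1/t(I(-17, 12), 55) = 1/(8 - 1*(-17)) = 1/(8 + 17) = 1/25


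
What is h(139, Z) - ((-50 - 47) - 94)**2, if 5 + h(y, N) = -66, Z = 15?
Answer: -36552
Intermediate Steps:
h(y, N) = -71 (h(y, N) = -5 - 66 = -71)
h(139, Z) - ((-50 - 47) - 94)**2 = -71 - ((-50 - 47) - 94)**2 = -71 - (-97 - 94)**2 = -71 - 1*(-191)**2 = -71 - 1*36481 = -71 - 36481 = -36552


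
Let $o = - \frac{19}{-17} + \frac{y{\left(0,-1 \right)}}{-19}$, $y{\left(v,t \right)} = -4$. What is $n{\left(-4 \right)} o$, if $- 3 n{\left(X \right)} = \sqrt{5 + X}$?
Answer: $- \frac{143}{323} \approx -0.44272$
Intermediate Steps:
$n{\left(X \right)} = - \frac{\sqrt{5 + X}}{3}$
$o = \frac{429}{323}$ ($o = - \frac{19}{-17} - \frac{4}{-19} = \left(-19\right) \left(- \frac{1}{17}\right) - - \frac{4}{19} = \frac{19}{17} + \frac{4}{19} = \frac{429}{323} \approx 1.3282$)
$n{\left(-4 \right)} o = - \frac{\sqrt{5 - 4}}{3} \cdot \frac{429}{323} = - \frac{\sqrt{1}}{3} \cdot \frac{429}{323} = \left(- \frac{1}{3}\right) 1 \cdot \frac{429}{323} = \left(- \frac{1}{3}\right) \frac{429}{323} = - \frac{143}{323}$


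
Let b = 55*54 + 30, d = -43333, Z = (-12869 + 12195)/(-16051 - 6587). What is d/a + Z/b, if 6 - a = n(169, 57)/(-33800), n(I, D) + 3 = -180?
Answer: -614016090734791/84941549000 ≈ -7228.7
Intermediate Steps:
n(I, D) = -183 (n(I, D) = -3 - 180 = -183)
Z = 337/11319 (Z = -674/(-22638) = -674*(-1/22638) = 337/11319 ≈ 0.029773)
a = 202617/33800 (a = 6 - (-183)/(-33800) = 6 - (-183)*(-1)/33800 = 6 - 1*183/33800 = 6 - 183/33800 = 202617/33800 ≈ 5.9946)
b = 3000 (b = 2970 + 30 = 3000)
d/a + Z/b = -43333/202617/33800 + (337/11319)/3000 = -43333*33800/202617 + (337/11319)*(1/3000) = -1464655400/202617 + 337/33957000 = -614016090734791/84941549000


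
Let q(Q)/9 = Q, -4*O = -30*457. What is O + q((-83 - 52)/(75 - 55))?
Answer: 13467/4 ≈ 3366.8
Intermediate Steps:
O = 6855/2 (O = -(-15)*457/2 = -¼*(-13710) = 6855/2 ≈ 3427.5)
q(Q) = 9*Q
O + q((-83 - 52)/(75 - 55)) = 6855/2 + 9*((-83 - 52)/(75 - 55)) = 6855/2 + 9*(-135/20) = 6855/2 + 9*(-135*1/20) = 6855/2 + 9*(-27/4) = 6855/2 - 243/4 = 13467/4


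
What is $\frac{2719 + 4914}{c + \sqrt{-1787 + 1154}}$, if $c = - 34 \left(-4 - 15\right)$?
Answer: $\frac{4930918}{417949} - \frac{7633 i \sqrt{633}}{417949} \approx 11.798 - 0.45949 i$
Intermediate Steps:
$c = 646$ ($c = \left(-34\right) \left(-19\right) = 646$)
$\frac{2719 + 4914}{c + \sqrt{-1787 + 1154}} = \frac{2719 + 4914}{646 + \sqrt{-1787 + 1154}} = \frac{7633}{646 + \sqrt{-633}} = \frac{7633}{646 + i \sqrt{633}}$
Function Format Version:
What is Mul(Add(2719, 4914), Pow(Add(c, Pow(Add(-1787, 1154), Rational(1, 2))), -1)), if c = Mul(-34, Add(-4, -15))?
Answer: Add(Rational(4930918, 417949), Mul(Rational(-7633, 417949), I, Pow(633, Rational(1, 2)))) ≈ Add(11.798, Mul(-0.45949, I))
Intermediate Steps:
c = 646 (c = Mul(-34, -19) = 646)
Mul(Add(2719, 4914), Pow(Add(c, Pow(Add(-1787, 1154), Rational(1, 2))), -1)) = Mul(Add(2719, 4914), Pow(Add(646, Pow(Add(-1787, 1154), Rational(1, 2))), -1)) = Mul(7633, Pow(Add(646, Pow(-633, Rational(1, 2))), -1)) = Mul(7633, Pow(Add(646, Mul(I, Pow(633, Rational(1, 2)))), -1))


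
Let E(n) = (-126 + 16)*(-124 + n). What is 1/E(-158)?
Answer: 1/31020 ≈ 3.2237e-5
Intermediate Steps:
E(n) = 13640 - 110*n (E(n) = -110*(-124 + n) = 13640 - 110*n)
1/E(-158) = 1/(13640 - 110*(-158)) = 1/(13640 + 17380) = 1/31020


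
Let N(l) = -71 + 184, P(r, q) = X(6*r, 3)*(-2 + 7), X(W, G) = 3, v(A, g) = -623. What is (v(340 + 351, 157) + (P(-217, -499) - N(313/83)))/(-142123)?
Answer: 721/142123 ≈ 0.0050731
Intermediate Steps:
P(r, q) = 15 (P(r, q) = 3*(-2 + 7) = 3*5 = 15)
N(l) = 113
(v(340 + 351, 157) + (P(-217, -499) - N(313/83)))/(-142123) = (-623 + (15 - 1*113))/(-142123) = (-623 + (15 - 113))*(-1/142123) = (-623 - 98)*(-1/142123) = -721*(-1/142123) = 721/142123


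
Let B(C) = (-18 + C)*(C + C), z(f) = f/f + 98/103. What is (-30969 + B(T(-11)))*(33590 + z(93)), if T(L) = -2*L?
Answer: -106542887003/103 ≈ -1.0344e+9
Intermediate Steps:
z(f) = 201/103 (z(f) = 1 + 98*(1/103) = 1 + 98/103 = 201/103)
B(C) = 2*C*(-18 + C) (B(C) = (-18 + C)*(2*C) = 2*C*(-18 + C))
(-30969 + B(T(-11)))*(33590 + z(93)) = (-30969 + 2*(-2*(-11))*(-18 - 2*(-11)))*(33590 + 201/103) = (-30969 + 2*22*(-18 + 22))*(3459971/103) = (-30969 + 2*22*4)*(3459971/103) = (-30969 + 176)*(3459971/103) = -30793*3459971/103 = -106542887003/103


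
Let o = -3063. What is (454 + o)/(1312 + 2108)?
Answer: -2609/3420 ≈ -0.76287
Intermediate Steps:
(454 + o)/(1312 + 2108) = (454 - 3063)/(1312 + 2108) = -2609/3420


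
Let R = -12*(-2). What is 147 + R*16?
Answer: 531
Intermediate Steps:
R = 24
147 + R*16 = 147 + 24*16 = 147 + 384 = 531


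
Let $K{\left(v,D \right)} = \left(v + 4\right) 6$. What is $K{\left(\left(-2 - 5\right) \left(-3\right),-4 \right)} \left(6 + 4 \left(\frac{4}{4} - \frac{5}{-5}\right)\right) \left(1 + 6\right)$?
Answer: $14700$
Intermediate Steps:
$K{\left(v,D \right)} = 24 + 6 v$ ($K{\left(v,D \right)} = \left(4 + v\right) 6 = 24 + 6 v$)
$K{\left(\left(-2 - 5\right) \left(-3\right),-4 \right)} \left(6 + 4 \left(\frac{4}{4} - \frac{5}{-5}\right)\right) \left(1 + 6\right) = \left(24 + 6 \left(-2 - 5\right) \left(-3\right)\right) \left(6 + 4 \left(\frac{4}{4} - \frac{5}{-5}\right)\right) \left(1 + 6\right) = \left(24 + 6 \left(\left(-7\right) \left(-3\right)\right)\right) \left(6 + 4 \left(4 \cdot \frac{1}{4} - -1\right)\right) 7 = \left(24 + 6 \cdot 21\right) \left(6 + 4 \left(1 + 1\right)\right) 7 = \left(24 + 126\right) \left(6 + 4 \cdot 2\right) 7 = 150 \left(6 + 8\right) 7 = 150 \cdot 14 \cdot 7 = 2100 \cdot 7 = 14700$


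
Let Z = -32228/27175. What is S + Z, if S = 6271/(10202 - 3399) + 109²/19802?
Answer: 1229474275007/3660825938050 ≈ 0.33585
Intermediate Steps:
S = 205004785/134713006 (S = 6271/6803 + 11881*(1/19802) = 6271*(1/6803) + 11881/19802 = 6271/6803 + 11881/19802 = 205004785/134713006 ≈ 1.5218)
Z = -32228/27175 (Z = -32228*1/27175 = -32228/27175 ≈ -1.1859)
S + Z = 205004785/134713006 - 32228/27175 = 1229474275007/3660825938050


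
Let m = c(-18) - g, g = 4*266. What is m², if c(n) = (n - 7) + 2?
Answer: 1181569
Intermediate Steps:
c(n) = -5 + n (c(n) = (-7 + n) + 2 = -5 + n)
g = 1064
m = -1087 (m = (-5 - 18) - 1*1064 = -23 - 1064 = -1087)
m² = (-1087)² = 1181569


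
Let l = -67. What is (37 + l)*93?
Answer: -2790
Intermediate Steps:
(37 + l)*93 = (37 - 67)*93 = -30*93 = -2790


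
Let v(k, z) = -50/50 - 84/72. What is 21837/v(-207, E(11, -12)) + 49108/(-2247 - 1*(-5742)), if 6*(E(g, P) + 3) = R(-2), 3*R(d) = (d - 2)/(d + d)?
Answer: -457283486/45435 ≈ -10065.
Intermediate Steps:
R(d) = (-2 + d)/(6*d) (R(d) = ((d - 2)/(d + d))/3 = ((-2 + d)/((2*d)))/3 = ((-2 + d)*(1/(2*d)))/3 = ((-2 + d)/(2*d))/3 = (-2 + d)/(6*d))
E(g, P) = -53/18 (E(g, P) = -3 + ((⅙)*(-2 - 2)/(-2))/6 = -3 + ((⅙)*(-½)*(-4))/6 = -3 + (⅙)*(⅓) = -3 + 1/18 = -53/18)
v(k, z) = -13/6 (v(k, z) = -50*1/50 - 84*1/72 = -1 - 7/6 = -13/6)
21837/v(-207, E(11, -12)) + 49108/(-2247 - 1*(-5742)) = 21837/(-13/6) + 49108/(-2247 - 1*(-5742)) = 21837*(-6/13) + 49108/(-2247 + 5742) = -131022/13 + 49108/3495 = -457283486/45435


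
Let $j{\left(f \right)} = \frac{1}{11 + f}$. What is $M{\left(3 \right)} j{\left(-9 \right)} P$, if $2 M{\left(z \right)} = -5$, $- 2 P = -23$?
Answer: $- \frac{115}{8} \approx -14.375$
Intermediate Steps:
$P = \frac{23}{2}$ ($P = \left(- \frac{1}{2}\right) \left(-23\right) = \frac{23}{2} \approx 11.5$)
$M{\left(z \right)} = - \frac{5}{2}$ ($M{\left(z \right)} = \frac{1}{2} \left(-5\right) = - \frac{5}{2}$)
$M{\left(3 \right)} j{\left(-9 \right)} P = - \frac{5}{2 \left(11 - 9\right)} \frac{23}{2} = - \frac{5}{2 \cdot 2} \cdot \frac{23}{2} = \left(- \frac{5}{2}\right) \frac{1}{2} \cdot \frac{23}{2} = \left(- \frac{5}{4}\right) \frac{23}{2} = - \frac{115}{8}$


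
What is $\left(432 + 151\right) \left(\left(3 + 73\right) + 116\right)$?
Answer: $111936$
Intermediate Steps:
$\left(432 + 151\right) \left(\left(3 + 73\right) + 116\right) = 583 \left(76 + 116\right) = 583 \cdot 192 = 111936$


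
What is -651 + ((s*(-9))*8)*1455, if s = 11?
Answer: -1153011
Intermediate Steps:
-651 + ((s*(-9))*8)*1455 = -651 + ((11*(-9))*8)*1455 = -651 - 99*8*1455 = -651 - 792*1455 = -651 - 1152360 = -1153011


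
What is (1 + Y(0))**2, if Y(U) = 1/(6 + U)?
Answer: 49/36 ≈ 1.3611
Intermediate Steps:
(1 + Y(0))**2 = (1 + 1/(6 + 0))**2 = (1 + 1/6)**2 = (7/6)**2 = 49/36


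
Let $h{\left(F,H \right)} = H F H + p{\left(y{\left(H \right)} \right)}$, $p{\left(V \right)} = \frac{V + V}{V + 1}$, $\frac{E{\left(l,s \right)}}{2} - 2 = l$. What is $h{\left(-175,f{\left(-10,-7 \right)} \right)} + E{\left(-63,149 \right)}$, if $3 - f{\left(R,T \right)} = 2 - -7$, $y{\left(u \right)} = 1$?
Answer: $-6421$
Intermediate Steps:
$E{\left(l,s \right)} = 4 + 2 l$
$p{\left(V \right)} = \frac{2 V}{1 + V}$
$f{\left(R,T \right)} = -6$ ($f{\left(R,T \right)} = 3 - \left(2 - -7\right) = 3 - \left(2 + 7\right) = 3 - 9 = -6$)
$h{\left(F,H \right)} = 1 + F H^{2}$ ($h{\left(F,H \right)} = H F H + 2 \cdot 1 \frac{1}{1 + 1} = F H H + 2 \cdot 1 \cdot \frac{1}{2} = F H^{2} + 2 \cdot 1 \cdot \frac{1}{2} = F H^{2} + 1 = 1 + F H^{2}$)
$h{\left(-175,f{\left(-10,-7 \right)} \right)} + E{\left(-63,149 \right)} = \left(1 - 175 \left(-6\right)^{2}\right) + \left(4 + 2 \left(-63\right)\right) = \left(1 - 6300\right) + \left(4 - 126\right) = \left(1 - 6300\right) - 122 = -6299 - 122 = -6421$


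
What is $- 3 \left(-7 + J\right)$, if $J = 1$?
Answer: $18$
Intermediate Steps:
$- 3 \left(-7 + J\right) = - 3 \left(-7 + 1\right) = \left(-3\right) \left(-6\right) = 18$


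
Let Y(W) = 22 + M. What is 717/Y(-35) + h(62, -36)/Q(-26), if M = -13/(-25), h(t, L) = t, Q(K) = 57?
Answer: 1056631/32091 ≈ 32.926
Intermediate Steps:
M = 13/25 (M = -13*(-1/25) = 13/25 ≈ 0.52000)
Y(W) = 563/25 (Y(W) = 22 + 13/25 = 563/25)
717/Y(-35) + h(62, -36)/Q(-26) = 717/(563/25) + 62/57 = 717*(25/563) + 62*(1/57) = 17925/563 + 62/57 = 1056631/32091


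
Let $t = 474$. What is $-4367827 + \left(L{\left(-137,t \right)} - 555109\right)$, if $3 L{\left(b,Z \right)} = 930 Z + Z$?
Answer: $-4775838$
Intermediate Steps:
$L{\left(b,Z \right)} = \frac{931 Z}{3}$ ($L{\left(b,Z \right)} = \frac{930 Z + Z}{3} = \frac{931 Z}{3}$)
$-4367827 + \left(L{\left(-137,t \right)} - 555109\right) = -4367827 + \left(\frac{931}{3} \cdot 474 - 555109\right) = -4367827 + \left(147098 - 555109\right) = -4367827 - 408011 = -4775838$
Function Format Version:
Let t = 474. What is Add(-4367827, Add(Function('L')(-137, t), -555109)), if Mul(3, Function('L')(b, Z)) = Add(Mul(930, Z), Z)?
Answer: -4775838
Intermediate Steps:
Function('L')(b, Z) = Mul(Rational(931, 3), Z) (Function('L')(b, Z) = Mul(Rational(1, 3), Add(Mul(930, Z), Z)) = Mul(Rational(1, 3), Mul(931, Z)) = Mul(Rational(931, 3), Z))
Add(-4367827, Add(Function('L')(-137, t), -555109)) = Add(-4367827, Add(Mul(Rational(931, 3), 474), -555109)) = Add(-4367827, Add(147098, -555109)) = Add(-4367827, -408011) = -4775838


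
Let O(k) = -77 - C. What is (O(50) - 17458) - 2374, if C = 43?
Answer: -19952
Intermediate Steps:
O(k) = -120 (O(k) = -77 - 1*43 = -77 - 43 = -120)
(O(50) - 17458) - 2374 = (-120 - 17458) - 2374 = -17578 - 2374 = -19952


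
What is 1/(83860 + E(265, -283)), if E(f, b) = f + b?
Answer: 1/83842 ≈ 1.1927e-5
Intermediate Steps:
E(f, b) = b + f
1/(83860 + E(265, -283)) = 1/(83860 + (-283 + 265)) = 1/(83860 - 18) = 1/83842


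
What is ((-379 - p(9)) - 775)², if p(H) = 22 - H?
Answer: 1361889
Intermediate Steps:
((-379 - p(9)) - 775)² = ((-379 - (22 - 1*9)) - 775)² = ((-379 - (22 - 9)) - 775)² = ((-379 - 1*13) - 775)² = ((-379 - 13) - 775)² = (-392 - 775)² = (-1167)² = 1361889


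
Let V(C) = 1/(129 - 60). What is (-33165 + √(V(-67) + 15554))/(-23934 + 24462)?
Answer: -1005/16 + √74052663/36432 ≈ -62.576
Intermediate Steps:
V(C) = 1/69
(-33165 + √(V(-67) + 15554))/(-23934 + 24462) = (-33165 + √(1/69 + 15554))/(-23934 + 24462) = (-33165 + √(1073227/69))/528 = (-33165 + √74052663/69)*(1/528) = -1005/16 + √74052663/36432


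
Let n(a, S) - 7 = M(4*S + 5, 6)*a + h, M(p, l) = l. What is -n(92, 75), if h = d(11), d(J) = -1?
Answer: -558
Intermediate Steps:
h = -1
n(a, S) = 6 + 6*a (n(a, S) = 7 + (6*a - 1) = 7 + (-1 + 6*a) = 6 + 6*a)
-n(92, 75) = -(6 + 6*92) = -(6 + 552) = -1*558 = -558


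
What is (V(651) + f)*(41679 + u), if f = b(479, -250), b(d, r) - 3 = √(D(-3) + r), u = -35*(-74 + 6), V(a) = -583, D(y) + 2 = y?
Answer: -25554220 + 44059*I*√255 ≈ -2.5554e+7 + 7.0357e+5*I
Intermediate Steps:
D(y) = -2 + y
u = 2380 (u = -35*(-68) = 2380)
b(d, r) = 3 + √(-5 + r) (b(d, r) = 3 + √((-2 - 3) + r) = 3 + √(-5 + r))
f = 3 + I*√255 (f = 3 + √(-5 - 250) = 3 + √(-255) = 3 + I*√255 ≈ 3.0 + 15.969*I)
(V(651) + f)*(41679 + u) = (-583 + (3 + I*√255))*(41679 + 2380) = (-580 + I*√255)*44059 = -25554220 + 44059*I*√255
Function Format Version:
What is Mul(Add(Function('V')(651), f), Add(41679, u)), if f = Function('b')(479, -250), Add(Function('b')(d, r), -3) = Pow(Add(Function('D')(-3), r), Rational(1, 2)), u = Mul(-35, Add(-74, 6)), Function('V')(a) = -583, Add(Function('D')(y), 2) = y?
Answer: Add(-25554220, Mul(44059, I, Pow(255, Rational(1, 2)))) ≈ Add(-2.5554e+7, Mul(7.0357e+5, I))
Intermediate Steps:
Function('D')(y) = Add(-2, y)
u = 2380 (u = Mul(-35, -68) = 2380)
Function('b')(d, r) = Add(3, Pow(Add(-5, r), Rational(1, 2))) (Function('b')(d, r) = Add(3, Pow(Add(Add(-2, -3), r), Rational(1, 2))) = Add(3, Pow(Add(-5, r), Rational(1, 2))))
f = Add(3, Mul(I, Pow(255, Rational(1, 2)))) (f = Add(3, Pow(Add(-5, -250), Rational(1, 2))) = Add(3, Pow(-255, Rational(1, 2))) = Add(3, Mul(I, Pow(255, Rational(1, 2)))) ≈ Add(3.0000, Mul(15.969, I)))
Mul(Add(Function('V')(651), f), Add(41679, u)) = Mul(Add(-583, Add(3, Mul(I, Pow(255, Rational(1, 2))))), Add(41679, 2380)) = Mul(Add(-580, Mul(I, Pow(255, Rational(1, 2)))), 44059) = Add(-25554220, Mul(44059, I, Pow(255, Rational(1, 2))))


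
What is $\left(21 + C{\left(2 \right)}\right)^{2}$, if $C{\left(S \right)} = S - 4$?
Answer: $361$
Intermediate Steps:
$C{\left(S \right)} = -4 + S$ ($C{\left(S \right)} = S - 4 = -4 + S$)
$\left(21 + C{\left(2 \right)}\right)^{2} = \left(21 + \left(-4 + 2\right)\right)^{2} = \left(21 - 2\right)^{2} = 19^{2} = 361$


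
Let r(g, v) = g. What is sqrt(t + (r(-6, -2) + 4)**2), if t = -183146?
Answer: I*sqrt(183142) ≈ 427.95*I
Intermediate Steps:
sqrt(t + (r(-6, -2) + 4)**2) = sqrt(-183146 + (-6 + 4)**2) = sqrt(-183146 + (-2)**2) = sqrt(-183146 + 4) = sqrt(-183142) = I*sqrt(183142)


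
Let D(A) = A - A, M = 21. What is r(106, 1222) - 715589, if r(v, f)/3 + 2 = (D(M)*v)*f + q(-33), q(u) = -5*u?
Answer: -715100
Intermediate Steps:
D(A) = 0
r(v, f) = 489 (r(v, f) = -6 + 3*((0*v)*f - 5*(-33)) = -6 + 3*(0*f + 165) = -6 + 3*(0 + 165) = -6 + 3*165 = -6 + 495 = 489)
r(106, 1222) - 715589 = 489 - 715589 = -715100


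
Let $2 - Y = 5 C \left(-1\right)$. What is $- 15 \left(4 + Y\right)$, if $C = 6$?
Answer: $-540$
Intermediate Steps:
$Y = 32$ ($Y = 2 - 5 \cdot 6 \left(-1\right) = 2 - 30 \left(-1\right) = 2 - -30 = 2 + 30 = 32$)
$- 15 \left(4 + Y\right) = - 15 \left(4 + 32\right) = \left(-15\right) 36 = -540$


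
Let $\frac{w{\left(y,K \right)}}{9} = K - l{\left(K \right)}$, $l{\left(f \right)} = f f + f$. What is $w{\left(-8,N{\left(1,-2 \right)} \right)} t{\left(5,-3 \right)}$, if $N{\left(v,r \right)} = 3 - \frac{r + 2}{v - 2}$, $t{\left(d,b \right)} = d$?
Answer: $-405$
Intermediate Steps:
$l{\left(f \right)} = f + f^{2}$ ($l{\left(f \right)} = f^{2} + f = f + f^{2}$)
$N{\left(v,r \right)} = 3 - \frac{2 + r}{-2 + v}$
$w{\left(y,K \right)} = 9 K - 9 K \left(1 + K\right)$ ($w{\left(y,K \right)} = 9 \left(K - K \left(1 + K\right)\right) = 9 K - 9 K \left(1 + K\right)$)
$w{\left(-8,N{\left(1,-2 \right)} \right)} t{\left(5,-3 \right)} = - 9 \left(\frac{-8 - -2 + 3 \cdot 1}{-2 + 1}\right)^{2} \cdot 5 = - 9 \left(\frac{-8 + 2 + 3}{-1}\right)^{2} \cdot 5 = - 9 \left(\left(-1\right) \left(-3\right)\right)^{2} \cdot 5 = - 9 \cdot 3^{2} \cdot 5 = \left(-9\right) 9 \cdot 5 = \left(-81\right) 5 = -405$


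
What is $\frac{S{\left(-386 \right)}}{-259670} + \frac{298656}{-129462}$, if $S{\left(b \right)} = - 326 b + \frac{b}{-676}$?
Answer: $- \frac{5286492249057}{1893780061420} \approx -2.7915$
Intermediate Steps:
$S{\left(b \right)} = - \frac{220377 b}{676}$ ($S{\left(b \right)} = - 326 b + b \left(- \frac{1}{676}\right) = - 326 b - \frac{b}{676} = - \frac{220377 b}{676}$)
$\frac{S{\left(-386 \right)}}{-259670} + \frac{298656}{-129462} = \frac{\left(- \frac{220377}{676}\right) \left(-386\right)}{-259670} + \frac{298656}{-129462} = \frac{42532761}{338} \left(- \frac{1}{259670}\right) + 298656 \left(- \frac{1}{129462}\right) = - \frac{42532761}{87768460} - \frac{49776}{21577} = - \frac{5286492249057}{1893780061420}$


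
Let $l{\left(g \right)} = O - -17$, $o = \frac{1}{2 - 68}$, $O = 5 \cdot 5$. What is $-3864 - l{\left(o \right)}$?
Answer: $-3906$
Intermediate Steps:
$O = 25$
$o = - \frac{1}{66}$ ($o = \frac{1}{-66} = - \frac{1}{66} \approx -0.015152$)
$l{\left(g \right)} = 42$ ($l{\left(g \right)} = 25 - -17 = 25 + 17 = 42$)
$-3864 - l{\left(o \right)} = -3864 - 42 = -3906$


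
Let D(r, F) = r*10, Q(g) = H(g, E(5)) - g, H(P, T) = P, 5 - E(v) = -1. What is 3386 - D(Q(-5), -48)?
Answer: 3386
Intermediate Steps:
E(v) = 6 (E(v) = 5 - 1*(-1) = 5 + 1 = 6)
Q(g) = 0 (Q(g) = g - g = 0)
D(r, F) = 10*r
3386 - D(Q(-5), -48) = 3386 - 10*0 = 3386 - 1*0 = 3386 + 0 = 3386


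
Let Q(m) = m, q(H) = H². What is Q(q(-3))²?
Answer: 81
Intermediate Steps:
Q(q(-3))² = ((-3)²)² = 9² = 81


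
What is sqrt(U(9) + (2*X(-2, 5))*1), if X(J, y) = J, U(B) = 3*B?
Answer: sqrt(23) ≈ 4.7958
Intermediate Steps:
sqrt(U(9) + (2*X(-2, 5))*1) = sqrt(3*9 + (2*(-2))*1) = sqrt(27 - 4*1) = sqrt(27 - 4) = sqrt(23)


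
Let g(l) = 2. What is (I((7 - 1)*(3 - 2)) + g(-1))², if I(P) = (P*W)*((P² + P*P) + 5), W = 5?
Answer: 5345344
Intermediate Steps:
I(P) = 5*P*(5 + 2*P²) (I(P) = (P*5)*((P² + P*P) + 5) = (5*P)*((P² + P²) + 5) = (5*P)*(2*P² + 5) = (5*P)*(5 + 2*P²) = 5*P*(5 + 2*P²))
(I((7 - 1)*(3 - 2)) + g(-1))² = ((10*((7 - 1)*(3 - 2))³ + 25*((7 - 1)*(3 - 2))) + 2)² = ((10*(6*1)³ + 25*(6*1)) + 2)² = ((10*6³ + 25*6) + 2)² = ((10*216 + 150) + 2)² = ((2160 + 150) + 2)² = (2310 + 2)² = 2312² = 5345344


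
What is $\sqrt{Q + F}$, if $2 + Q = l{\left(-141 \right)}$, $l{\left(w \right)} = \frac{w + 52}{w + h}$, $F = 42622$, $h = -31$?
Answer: $\frac{\sqrt{315221347}}{86} \approx 206.45$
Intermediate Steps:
$l{\left(w \right)} = \frac{52 + w}{-31 + w}$ ($l{\left(w \right)} = \frac{w + 52}{w - 31} = \frac{52 + w}{-31 + w}$)
$Q = - \frac{255}{172}$ ($Q = -2 + \frac{52 - 141}{-31 - 141} = -2 + \frac{1}{-172} \left(-89\right) = -2 - - \frac{89}{172} = -2 + \frac{89}{172} = - \frac{255}{172} \approx -1.4826$)
$\sqrt{Q + F} = \sqrt{- \frac{255}{172} + 42622} = \sqrt{\frac{7330729}{172}} = \frac{\sqrt{315221347}}{86}$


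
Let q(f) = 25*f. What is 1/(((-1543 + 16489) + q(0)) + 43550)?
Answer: 1/58496 ≈ 1.7095e-5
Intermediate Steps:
1/(((-1543 + 16489) + q(0)) + 43550) = 1/(((-1543 + 16489) + 25*0) + 43550) = 1/((14946 + 0) + 43550) = 1/(14946 + 43550) = 1/58496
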